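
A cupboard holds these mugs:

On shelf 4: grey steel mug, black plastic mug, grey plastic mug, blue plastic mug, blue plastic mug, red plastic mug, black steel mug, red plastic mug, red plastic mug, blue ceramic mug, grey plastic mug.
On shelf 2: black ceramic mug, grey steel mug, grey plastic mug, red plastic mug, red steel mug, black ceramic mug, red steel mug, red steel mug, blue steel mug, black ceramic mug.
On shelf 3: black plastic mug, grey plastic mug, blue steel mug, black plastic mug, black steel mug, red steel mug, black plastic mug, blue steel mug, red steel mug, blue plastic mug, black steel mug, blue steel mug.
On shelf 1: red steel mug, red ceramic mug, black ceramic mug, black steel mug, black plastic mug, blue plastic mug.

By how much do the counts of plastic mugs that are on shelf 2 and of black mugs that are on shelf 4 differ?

0

plastic mugs on shelf 2: 2. black mugs on shelf 4: 2.
|2 − 2| = 2 − 2 = 0.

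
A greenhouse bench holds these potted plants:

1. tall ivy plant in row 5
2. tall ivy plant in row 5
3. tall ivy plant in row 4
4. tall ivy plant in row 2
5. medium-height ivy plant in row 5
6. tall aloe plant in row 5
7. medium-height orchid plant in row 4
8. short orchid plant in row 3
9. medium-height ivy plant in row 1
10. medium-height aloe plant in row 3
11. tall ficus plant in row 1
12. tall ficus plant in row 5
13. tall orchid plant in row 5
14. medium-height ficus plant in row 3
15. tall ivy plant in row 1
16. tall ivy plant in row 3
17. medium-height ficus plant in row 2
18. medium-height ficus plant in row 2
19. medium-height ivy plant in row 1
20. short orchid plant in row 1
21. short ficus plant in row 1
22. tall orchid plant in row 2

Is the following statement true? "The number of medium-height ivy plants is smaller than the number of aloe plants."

medium-height ivy plants: 3.
aloe plants: 2.
The claim requires 3 < 2, which does not hold.

False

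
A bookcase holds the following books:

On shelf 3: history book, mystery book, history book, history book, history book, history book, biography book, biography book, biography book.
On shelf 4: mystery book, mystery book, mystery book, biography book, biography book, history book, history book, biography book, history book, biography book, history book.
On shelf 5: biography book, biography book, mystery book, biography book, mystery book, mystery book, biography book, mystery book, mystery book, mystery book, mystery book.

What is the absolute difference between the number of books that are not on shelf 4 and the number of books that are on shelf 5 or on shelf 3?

books that are not on shelf 4: 20. books on shelf 5 or on shelf 3: 20.
|20 − 20| = 20 − 20 = 0.

0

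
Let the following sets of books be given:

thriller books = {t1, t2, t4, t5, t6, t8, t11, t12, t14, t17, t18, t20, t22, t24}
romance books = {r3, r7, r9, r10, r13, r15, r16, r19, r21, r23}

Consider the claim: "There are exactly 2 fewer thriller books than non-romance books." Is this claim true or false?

There are 14 thriller books.
There are 14 non-romance books.
The claim requires 14 − 14 (= 0) to equal 2, which does not hold.

False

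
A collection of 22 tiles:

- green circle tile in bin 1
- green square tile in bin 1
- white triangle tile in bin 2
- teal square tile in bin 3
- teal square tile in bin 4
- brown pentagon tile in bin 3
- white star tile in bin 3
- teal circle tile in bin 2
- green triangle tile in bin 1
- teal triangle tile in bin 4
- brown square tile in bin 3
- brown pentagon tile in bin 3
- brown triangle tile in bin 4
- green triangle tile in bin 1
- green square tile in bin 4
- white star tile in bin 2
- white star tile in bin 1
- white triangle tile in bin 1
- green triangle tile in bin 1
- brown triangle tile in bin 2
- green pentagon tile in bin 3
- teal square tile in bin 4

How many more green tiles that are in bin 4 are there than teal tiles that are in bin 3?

0

green tiles in bin 4: 1.
teal tiles in bin 3: 1.
1 − 1 = 0.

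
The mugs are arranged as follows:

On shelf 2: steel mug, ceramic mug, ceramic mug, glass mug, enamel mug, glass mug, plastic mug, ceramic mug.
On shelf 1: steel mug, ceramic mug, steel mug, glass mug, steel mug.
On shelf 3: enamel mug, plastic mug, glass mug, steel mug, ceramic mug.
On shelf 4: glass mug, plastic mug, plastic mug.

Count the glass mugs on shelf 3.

1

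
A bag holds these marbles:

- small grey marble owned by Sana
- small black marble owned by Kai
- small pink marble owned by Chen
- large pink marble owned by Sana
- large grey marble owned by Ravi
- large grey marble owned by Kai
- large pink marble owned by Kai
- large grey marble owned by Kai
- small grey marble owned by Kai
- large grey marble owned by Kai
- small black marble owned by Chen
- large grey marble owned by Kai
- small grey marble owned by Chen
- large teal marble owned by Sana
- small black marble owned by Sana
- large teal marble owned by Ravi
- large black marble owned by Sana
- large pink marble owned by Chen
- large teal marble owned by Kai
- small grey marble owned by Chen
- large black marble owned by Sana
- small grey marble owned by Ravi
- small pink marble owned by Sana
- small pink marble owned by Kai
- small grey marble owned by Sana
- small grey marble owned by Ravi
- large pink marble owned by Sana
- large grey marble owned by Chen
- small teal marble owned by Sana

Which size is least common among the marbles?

Counts by size: large 15, small 14.
The minimum is 14, held uniquely by small.

small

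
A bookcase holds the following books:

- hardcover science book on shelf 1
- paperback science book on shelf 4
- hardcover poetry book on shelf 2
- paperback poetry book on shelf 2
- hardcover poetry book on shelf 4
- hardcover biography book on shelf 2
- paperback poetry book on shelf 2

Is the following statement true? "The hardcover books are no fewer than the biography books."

hardcover books: 4.
biography books: 1.
The claim requires 4 ≥ 1, which holds.

True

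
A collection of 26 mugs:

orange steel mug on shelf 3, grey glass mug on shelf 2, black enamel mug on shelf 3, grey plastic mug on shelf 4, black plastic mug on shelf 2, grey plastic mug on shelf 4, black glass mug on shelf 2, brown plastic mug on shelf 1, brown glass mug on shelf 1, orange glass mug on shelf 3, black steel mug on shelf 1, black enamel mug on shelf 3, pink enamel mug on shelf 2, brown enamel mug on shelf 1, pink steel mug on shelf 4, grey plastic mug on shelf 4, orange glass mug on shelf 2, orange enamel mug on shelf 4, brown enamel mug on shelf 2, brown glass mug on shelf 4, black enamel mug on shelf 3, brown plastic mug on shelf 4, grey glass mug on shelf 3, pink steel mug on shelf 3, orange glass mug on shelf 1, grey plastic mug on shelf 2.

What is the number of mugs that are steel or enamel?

11

enamel: 7; steel: 4; together 7 + 4 = 11.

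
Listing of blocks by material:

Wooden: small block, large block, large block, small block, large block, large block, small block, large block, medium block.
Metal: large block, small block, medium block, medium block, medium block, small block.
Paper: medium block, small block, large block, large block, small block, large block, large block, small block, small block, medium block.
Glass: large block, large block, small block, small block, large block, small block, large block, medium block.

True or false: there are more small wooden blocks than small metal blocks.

small wooden blocks: 3.
small metal blocks: 2.
The claim requires 3 > 2, which holds.

True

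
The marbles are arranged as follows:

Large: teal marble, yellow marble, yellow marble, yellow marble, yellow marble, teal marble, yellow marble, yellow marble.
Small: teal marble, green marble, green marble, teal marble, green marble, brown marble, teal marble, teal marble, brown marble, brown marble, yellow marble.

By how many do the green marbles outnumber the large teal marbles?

1

green marbles: 3.
large teal marbles: 2.
3 − 2 = 1.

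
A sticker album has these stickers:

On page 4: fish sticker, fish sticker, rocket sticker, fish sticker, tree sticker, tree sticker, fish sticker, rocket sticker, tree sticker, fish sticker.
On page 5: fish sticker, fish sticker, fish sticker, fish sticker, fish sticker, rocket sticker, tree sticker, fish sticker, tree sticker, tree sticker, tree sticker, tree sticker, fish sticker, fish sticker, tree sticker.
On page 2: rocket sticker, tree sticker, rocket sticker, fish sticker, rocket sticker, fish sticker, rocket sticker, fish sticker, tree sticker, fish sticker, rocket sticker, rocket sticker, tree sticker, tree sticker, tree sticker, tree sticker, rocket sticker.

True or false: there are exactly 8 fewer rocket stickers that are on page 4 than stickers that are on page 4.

There are 2 rocket stickers on page 4.
There are 10 stickers on page 4.
The claim requires 10 − 2 (= 8) to equal 8, which holds.

True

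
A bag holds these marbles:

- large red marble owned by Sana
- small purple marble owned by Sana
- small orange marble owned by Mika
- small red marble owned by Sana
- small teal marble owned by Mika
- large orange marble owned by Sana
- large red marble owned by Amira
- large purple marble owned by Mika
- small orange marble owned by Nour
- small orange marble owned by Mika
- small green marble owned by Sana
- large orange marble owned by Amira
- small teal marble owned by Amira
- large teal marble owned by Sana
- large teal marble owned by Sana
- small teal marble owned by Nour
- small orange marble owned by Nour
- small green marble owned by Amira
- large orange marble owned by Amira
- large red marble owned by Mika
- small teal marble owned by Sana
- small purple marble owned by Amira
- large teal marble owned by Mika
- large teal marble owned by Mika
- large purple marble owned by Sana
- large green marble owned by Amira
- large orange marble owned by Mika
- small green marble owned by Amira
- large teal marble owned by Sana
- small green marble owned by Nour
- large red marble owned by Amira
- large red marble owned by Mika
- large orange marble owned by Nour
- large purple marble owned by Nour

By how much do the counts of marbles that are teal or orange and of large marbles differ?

marbles that are teal or orange: 18. large marbles: 19.
|18 − 19| = 19 − 18 = 1.

1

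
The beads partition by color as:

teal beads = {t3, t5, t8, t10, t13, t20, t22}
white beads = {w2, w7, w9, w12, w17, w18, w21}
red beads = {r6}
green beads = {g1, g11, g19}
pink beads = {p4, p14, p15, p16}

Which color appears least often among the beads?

Counts by color: white 7, teal 7, pink 4, green 3, red 1.
The minimum is 1, held uniquely by red.

red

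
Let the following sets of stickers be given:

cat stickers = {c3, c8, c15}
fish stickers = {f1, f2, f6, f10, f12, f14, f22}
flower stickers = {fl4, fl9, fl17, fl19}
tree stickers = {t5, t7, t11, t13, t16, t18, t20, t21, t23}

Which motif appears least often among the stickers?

cat

Counts by motif: tree 9, fish 7, flower 4, cat 3.
The minimum is 3, held uniquely by cat.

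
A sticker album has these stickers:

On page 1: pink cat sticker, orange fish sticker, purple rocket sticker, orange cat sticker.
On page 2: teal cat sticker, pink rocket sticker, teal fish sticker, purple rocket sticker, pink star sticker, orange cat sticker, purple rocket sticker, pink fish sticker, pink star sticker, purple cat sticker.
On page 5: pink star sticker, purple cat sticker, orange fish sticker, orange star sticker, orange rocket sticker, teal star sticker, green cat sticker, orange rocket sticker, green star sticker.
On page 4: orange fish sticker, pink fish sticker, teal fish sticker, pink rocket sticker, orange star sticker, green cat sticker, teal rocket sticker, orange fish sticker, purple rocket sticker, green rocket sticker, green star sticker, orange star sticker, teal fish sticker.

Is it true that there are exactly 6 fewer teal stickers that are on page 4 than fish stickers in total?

|teal stickers on page 4| = 3.
|fish stickers| = 9.
The claim requires 9 − 3 (= 6) to equal 6, which holds.

True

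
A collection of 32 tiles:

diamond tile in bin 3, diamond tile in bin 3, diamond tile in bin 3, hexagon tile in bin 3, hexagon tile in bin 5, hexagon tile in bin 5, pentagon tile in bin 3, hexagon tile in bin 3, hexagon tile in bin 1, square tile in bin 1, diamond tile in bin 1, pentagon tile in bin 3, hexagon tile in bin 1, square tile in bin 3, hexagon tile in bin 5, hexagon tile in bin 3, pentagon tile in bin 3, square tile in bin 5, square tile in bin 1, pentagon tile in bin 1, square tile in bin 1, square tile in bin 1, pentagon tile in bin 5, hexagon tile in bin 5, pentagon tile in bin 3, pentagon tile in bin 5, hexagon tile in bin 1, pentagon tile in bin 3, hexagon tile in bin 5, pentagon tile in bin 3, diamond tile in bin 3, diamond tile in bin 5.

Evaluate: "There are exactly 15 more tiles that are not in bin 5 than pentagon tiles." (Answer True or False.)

False

There are 23 tiles that are not in bin 5.
There are 9 pentagon tiles.
The claim requires 23 − 9 (= 14) to equal 15, which does not hold.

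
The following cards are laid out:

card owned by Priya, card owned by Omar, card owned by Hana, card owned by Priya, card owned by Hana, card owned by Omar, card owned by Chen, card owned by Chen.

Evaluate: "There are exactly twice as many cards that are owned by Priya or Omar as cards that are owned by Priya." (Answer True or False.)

True

|cards owned by Priya or Omar| = 4.
|cards owned by Priya| = 2.
The claim requires 4 = 2 × 2 = 4, which holds.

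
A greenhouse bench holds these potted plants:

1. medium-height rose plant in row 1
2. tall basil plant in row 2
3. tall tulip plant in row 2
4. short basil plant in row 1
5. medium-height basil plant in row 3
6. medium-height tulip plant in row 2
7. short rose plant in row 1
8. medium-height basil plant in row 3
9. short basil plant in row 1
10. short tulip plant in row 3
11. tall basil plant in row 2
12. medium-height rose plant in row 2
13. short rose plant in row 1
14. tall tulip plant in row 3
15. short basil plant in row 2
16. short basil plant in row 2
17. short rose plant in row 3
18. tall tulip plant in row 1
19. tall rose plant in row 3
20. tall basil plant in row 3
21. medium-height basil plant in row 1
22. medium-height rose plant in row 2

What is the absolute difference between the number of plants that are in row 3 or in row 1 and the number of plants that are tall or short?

1

plants in row 3 or in row 1: 14. plants that are tall or short: 15.
|14 − 15| = 15 − 14 = 1.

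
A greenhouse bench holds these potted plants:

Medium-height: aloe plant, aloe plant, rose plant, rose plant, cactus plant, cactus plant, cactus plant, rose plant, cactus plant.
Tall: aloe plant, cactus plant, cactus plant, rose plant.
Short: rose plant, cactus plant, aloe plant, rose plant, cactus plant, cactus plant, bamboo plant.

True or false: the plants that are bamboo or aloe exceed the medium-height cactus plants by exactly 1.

True

There are 5 plants that are bamboo or aloe.
There are 4 medium-height cactus plants.
The claim requires 5 − 4 (= 1) to equal 1, which holds.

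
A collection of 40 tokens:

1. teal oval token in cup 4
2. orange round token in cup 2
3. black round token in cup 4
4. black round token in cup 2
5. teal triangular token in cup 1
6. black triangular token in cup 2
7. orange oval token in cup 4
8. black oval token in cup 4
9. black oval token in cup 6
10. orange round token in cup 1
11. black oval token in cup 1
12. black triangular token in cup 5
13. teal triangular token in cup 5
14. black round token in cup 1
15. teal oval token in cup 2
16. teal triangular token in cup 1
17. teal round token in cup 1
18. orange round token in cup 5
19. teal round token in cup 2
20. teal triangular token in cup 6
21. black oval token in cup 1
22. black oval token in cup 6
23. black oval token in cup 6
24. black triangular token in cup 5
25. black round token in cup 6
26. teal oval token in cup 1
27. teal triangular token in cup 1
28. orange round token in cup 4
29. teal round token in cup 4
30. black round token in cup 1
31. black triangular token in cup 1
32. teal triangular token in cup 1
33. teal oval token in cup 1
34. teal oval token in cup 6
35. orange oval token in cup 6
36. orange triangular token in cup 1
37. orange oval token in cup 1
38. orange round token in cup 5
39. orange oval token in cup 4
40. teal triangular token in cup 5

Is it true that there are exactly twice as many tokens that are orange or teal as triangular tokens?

False

|tokens that are orange or teal| = 25.
|triangular tokens| = 12.
The claim requires 25 = 2 × 12 = 24, which does not hold.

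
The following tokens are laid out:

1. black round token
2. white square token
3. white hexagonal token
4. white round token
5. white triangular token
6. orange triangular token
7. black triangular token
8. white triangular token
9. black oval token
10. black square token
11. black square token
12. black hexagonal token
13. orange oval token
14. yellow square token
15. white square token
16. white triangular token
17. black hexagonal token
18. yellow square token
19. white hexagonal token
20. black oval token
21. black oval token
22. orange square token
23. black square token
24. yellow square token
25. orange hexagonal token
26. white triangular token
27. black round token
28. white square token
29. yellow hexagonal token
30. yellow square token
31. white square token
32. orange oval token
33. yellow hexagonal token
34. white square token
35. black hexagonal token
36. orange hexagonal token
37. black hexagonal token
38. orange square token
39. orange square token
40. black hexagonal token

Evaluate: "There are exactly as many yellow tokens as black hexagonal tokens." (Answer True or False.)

There are 6 yellow tokens.
There are 5 black hexagonal tokens.
The claim requires 6 = 5, which does not hold.

False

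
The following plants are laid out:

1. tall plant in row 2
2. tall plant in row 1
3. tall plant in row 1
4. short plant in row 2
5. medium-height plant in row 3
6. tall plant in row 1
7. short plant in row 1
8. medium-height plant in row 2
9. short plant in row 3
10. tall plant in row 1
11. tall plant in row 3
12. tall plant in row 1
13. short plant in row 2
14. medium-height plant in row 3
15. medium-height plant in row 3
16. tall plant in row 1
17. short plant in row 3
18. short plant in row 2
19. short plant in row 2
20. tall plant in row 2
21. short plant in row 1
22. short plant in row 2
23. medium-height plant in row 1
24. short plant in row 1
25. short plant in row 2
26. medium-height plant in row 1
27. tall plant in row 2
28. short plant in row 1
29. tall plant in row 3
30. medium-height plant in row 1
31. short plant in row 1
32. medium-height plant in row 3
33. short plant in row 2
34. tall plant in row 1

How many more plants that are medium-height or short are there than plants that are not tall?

0

plants that are medium-height or short: 22.
plants that are not tall: 22.
22 − 22 = 0.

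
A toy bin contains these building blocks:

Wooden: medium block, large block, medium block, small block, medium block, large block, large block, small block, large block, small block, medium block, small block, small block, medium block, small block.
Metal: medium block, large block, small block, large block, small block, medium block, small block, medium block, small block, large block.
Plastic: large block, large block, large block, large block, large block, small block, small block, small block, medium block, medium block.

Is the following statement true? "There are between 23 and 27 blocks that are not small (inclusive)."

False

|blocks that are not small| = 22.
The claim requires 23 ≤ 22 ≤ 27, which does not hold.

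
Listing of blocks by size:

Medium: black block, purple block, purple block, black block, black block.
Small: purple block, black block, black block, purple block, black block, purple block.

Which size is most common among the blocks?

small

Counts by size: small 6, medium 5.
The maximum is 6, held uniquely by small.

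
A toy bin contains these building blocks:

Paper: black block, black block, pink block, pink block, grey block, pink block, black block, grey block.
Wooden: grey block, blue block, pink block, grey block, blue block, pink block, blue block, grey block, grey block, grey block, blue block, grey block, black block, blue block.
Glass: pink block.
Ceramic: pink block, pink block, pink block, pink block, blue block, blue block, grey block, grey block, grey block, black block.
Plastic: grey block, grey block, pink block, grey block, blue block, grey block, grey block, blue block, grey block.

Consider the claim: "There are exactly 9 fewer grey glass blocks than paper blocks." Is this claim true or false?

|grey glass blocks| = 0.
|paper blocks| = 8.
The claim requires 8 − 0 (= 8) to equal 9, which does not hold.

False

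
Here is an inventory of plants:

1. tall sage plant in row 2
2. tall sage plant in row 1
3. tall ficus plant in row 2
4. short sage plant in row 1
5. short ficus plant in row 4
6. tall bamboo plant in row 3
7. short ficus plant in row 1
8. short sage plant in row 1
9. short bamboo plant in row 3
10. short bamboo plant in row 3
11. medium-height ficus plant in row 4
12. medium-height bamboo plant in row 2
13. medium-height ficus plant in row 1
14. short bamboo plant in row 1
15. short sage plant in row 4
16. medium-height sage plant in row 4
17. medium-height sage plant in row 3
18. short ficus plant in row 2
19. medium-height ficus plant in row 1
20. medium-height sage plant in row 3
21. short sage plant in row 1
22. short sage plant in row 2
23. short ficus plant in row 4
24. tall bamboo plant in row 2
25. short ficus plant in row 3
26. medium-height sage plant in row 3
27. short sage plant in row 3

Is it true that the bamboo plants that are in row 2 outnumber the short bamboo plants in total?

There are 2 bamboo plants in row 2.
There are 3 short bamboo plants.
The claim requires 2 > 3, which does not hold.

False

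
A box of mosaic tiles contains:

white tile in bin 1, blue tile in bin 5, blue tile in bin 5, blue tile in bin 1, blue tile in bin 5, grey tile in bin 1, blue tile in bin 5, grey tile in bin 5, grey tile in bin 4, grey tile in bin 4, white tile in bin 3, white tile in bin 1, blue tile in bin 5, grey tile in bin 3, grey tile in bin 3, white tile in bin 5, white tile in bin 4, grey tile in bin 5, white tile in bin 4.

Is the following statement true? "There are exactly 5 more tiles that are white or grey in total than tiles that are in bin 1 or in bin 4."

True

There are 13 tiles that are white or grey.
There are 8 tiles in bin 1 or in bin 4.
The claim requires 13 − 8 (= 5) to equal 5, which holds.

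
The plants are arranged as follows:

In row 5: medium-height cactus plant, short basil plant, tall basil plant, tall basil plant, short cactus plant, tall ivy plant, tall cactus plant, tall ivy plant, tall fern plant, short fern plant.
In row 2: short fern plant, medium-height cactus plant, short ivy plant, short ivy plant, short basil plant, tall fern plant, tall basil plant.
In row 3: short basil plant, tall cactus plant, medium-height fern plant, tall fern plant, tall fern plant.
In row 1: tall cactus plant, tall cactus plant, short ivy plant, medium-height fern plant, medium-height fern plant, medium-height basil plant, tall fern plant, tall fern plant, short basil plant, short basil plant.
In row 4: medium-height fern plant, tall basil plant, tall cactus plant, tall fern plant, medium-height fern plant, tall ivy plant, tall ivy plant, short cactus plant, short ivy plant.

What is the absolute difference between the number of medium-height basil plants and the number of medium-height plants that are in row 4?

medium-height basil plants: 1. medium-height plants in row 4: 2.
|1 − 2| = 2 − 1 = 1.

1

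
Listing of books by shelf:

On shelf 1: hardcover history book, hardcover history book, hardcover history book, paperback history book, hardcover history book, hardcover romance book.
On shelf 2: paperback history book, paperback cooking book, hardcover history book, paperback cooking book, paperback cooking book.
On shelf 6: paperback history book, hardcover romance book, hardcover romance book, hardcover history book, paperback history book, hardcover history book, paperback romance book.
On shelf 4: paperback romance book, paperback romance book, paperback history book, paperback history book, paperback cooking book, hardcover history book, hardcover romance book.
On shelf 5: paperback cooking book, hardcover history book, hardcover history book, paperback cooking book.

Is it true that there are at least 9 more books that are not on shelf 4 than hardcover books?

False

There are 22 books that are not on shelf 4.
There are 14 hardcover books.
The claim requires 22 − 14 = 8 ≥ 9, which does not hold.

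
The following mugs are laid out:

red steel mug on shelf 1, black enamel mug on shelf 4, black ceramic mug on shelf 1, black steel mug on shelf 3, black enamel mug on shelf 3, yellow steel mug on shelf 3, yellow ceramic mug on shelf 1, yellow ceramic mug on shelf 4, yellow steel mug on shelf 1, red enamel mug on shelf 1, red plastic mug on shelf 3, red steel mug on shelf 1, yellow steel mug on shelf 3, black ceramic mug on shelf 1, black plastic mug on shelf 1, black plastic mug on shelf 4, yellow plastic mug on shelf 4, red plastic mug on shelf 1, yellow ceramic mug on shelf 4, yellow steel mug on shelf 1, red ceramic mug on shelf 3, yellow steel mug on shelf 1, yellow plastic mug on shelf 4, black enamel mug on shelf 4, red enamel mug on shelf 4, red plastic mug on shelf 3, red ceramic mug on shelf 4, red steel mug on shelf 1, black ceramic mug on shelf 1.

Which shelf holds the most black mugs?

Counts by shelf (restricted to black mugs): shelf 1→4, shelf 4→3, shelf 3→2.
The maximum is 4, held uniquely by shelf 1.

shelf 1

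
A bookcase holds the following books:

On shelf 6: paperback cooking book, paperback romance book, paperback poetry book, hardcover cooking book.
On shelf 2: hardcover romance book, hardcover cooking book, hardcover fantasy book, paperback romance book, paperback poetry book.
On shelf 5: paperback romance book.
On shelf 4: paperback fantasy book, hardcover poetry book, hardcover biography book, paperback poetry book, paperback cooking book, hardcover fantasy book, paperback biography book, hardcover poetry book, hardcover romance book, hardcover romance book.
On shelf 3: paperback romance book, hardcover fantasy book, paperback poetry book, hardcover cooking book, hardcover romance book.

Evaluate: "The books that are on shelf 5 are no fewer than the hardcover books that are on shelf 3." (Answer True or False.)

False

books on shelf 5: 1.
hardcover books on shelf 3: 3.
The claim requires 1 ≥ 3, which does not hold.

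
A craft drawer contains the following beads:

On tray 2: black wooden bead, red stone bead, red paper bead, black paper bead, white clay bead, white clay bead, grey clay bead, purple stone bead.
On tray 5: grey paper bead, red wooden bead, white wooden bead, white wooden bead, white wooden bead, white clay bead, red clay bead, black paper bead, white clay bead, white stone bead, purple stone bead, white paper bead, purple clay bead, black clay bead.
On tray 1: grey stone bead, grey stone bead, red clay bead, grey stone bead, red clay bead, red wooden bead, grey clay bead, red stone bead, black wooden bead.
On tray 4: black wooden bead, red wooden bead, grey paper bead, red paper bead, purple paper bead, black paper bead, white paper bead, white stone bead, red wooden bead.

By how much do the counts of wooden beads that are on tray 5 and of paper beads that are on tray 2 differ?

2

wooden beads on tray 5: 4. paper beads on tray 2: 2.
|4 − 2| = 4 − 2 = 2.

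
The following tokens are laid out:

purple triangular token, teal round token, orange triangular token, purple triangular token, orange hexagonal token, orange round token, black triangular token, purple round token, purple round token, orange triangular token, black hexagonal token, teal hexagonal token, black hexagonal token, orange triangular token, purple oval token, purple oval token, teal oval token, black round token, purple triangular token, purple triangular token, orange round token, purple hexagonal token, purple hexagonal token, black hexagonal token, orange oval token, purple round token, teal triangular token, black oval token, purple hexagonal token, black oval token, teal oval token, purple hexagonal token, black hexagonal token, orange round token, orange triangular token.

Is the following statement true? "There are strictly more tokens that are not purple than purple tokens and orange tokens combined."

False

tokens that are not purple: 22.
purple tokens: 13; orange tokens: 9; combined: 13 + 9 = 22.
The claim requires 22 > 22, which does not hold.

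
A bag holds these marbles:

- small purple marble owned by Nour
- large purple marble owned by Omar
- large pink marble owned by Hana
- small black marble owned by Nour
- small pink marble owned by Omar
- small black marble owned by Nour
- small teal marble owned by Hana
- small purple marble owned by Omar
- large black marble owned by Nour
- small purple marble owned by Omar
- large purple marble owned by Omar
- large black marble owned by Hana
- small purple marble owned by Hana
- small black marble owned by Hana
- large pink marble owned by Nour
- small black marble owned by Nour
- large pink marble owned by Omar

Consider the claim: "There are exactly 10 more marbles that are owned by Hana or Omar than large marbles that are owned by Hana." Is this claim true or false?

False

Count of marbles owned by Hana or Omar: 11.
Count of large marbles owned by Hana: 2.
The claim requires 11 − 2 (= 9) to equal 10, which does not hold.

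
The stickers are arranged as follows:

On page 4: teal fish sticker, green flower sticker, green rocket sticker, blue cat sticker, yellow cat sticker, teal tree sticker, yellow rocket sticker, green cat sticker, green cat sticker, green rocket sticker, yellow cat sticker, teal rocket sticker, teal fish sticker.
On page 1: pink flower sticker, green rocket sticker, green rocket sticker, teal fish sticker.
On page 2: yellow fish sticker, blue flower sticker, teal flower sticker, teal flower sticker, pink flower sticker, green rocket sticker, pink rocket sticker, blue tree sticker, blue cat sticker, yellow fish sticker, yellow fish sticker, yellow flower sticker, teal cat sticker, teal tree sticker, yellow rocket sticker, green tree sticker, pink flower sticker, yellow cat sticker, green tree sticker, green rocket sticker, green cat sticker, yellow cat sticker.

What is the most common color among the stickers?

Counts by color: green 12, yellow 10, teal 9, pink 4, blue 4.
The maximum is 12, held uniquely by green.

green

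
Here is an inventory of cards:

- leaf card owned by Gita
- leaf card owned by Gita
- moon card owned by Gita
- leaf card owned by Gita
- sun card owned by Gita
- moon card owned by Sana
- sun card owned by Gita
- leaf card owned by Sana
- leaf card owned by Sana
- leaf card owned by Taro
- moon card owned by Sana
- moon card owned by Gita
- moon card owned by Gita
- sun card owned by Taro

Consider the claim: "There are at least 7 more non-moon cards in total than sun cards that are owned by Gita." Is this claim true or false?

non-moon cards: 9.
sun cards owned by Gita: 2.
The claim requires 9 − 2 = 7 ≥ 7, which holds.

True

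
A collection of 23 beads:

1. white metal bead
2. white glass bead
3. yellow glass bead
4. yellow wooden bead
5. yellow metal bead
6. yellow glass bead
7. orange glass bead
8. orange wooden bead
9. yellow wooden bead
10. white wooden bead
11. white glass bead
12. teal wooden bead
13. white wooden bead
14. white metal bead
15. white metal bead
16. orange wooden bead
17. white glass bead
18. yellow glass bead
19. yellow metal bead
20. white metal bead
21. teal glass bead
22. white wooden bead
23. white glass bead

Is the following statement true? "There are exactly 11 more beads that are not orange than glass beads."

There are 20 beads that are not orange.
There are 9 glass beads.
The claim requires 20 − 9 (= 11) to equal 11, which holds.

True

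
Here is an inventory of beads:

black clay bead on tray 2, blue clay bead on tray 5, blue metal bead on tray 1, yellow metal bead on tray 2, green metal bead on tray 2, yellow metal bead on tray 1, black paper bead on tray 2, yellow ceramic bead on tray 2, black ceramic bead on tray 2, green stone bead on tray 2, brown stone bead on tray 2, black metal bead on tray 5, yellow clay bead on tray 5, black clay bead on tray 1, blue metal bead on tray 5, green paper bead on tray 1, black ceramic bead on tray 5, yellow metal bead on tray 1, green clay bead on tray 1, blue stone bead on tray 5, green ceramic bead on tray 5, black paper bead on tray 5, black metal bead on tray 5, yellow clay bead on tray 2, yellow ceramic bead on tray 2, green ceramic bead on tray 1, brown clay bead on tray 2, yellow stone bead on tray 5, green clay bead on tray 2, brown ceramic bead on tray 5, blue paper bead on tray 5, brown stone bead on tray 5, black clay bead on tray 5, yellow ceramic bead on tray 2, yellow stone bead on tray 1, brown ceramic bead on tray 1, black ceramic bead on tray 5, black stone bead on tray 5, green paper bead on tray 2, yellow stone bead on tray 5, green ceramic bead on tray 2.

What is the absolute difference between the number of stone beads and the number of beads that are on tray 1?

1

stone beads: 8. beads on tray 1: 9.
|8 − 9| = 9 − 8 = 1.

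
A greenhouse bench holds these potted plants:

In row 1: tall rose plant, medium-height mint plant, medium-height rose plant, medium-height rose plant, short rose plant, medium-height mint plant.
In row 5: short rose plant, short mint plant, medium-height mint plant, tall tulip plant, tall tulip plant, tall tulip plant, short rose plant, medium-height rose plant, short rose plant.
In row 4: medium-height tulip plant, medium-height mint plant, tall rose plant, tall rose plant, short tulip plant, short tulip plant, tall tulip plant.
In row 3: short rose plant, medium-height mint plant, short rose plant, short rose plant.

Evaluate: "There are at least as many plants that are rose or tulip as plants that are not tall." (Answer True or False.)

True

There are 20 plants that are rose or tulip.
There are 19 plants that are not tall.
The claim requires 20 ≥ 19, which holds.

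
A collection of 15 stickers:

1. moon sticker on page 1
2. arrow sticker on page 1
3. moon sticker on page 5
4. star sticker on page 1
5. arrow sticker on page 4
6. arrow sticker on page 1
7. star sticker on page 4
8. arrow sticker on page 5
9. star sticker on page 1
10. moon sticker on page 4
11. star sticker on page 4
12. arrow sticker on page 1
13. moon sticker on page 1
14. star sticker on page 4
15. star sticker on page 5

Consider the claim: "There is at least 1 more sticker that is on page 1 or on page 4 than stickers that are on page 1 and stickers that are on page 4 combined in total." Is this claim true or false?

stickers on page 1 or on page 4: 12.
stickers on page 1: 7; stickers on page 4: 5; combined: 7 + 5 = 12.
The claim requires 12 − 12 = 0 ≥ 1, which does not hold.

False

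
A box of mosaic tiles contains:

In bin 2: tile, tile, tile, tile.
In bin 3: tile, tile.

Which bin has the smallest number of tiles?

bin 3

Counts by bin: bin 2→4, bin 3→2.
The minimum is 2, held uniquely by bin 3.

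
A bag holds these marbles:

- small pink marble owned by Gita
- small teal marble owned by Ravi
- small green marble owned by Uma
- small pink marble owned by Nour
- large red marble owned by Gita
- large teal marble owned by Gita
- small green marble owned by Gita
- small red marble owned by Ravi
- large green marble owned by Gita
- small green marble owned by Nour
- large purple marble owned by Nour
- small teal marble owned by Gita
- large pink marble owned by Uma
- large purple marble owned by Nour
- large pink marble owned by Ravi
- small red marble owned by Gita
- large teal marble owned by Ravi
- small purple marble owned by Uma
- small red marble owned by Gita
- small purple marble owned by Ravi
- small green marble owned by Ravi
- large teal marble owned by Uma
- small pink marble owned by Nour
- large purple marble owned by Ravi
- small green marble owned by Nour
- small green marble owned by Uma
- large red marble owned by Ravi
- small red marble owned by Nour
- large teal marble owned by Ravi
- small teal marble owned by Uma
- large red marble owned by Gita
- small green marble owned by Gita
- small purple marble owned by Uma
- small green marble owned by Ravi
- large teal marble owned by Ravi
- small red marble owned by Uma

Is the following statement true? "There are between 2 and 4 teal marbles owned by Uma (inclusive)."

True

|teal marbles owned by Uma| = 2.
The claim requires 2 ≤ 2 ≤ 4, which holds.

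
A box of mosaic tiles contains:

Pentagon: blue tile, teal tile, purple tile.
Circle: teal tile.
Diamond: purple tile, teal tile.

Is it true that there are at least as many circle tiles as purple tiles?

There is 1 circle tile.
There are 2 purple tiles.
The claim requires 1 ≥ 2, which does not hold.

False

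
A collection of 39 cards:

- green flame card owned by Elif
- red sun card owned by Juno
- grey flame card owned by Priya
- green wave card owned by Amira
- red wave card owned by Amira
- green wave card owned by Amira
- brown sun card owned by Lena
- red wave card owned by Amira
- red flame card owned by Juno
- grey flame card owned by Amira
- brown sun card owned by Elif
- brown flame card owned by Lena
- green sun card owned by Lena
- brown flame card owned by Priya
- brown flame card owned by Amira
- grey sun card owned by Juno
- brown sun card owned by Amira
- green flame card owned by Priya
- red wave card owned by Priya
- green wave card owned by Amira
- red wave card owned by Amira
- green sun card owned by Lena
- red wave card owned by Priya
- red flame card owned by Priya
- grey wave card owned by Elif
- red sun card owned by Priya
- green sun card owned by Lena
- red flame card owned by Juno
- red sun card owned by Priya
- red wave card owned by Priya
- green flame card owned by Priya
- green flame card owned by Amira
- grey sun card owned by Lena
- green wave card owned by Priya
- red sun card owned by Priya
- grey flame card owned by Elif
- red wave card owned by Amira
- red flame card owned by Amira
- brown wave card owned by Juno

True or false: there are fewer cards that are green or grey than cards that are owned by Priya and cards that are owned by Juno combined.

There are 17 cards that are green or grey.
cards owned by Priya: 12; cards owned by Juno: 5; combined: 12 + 5 = 17.
The claim requires 17 < 17, which does not hold.

False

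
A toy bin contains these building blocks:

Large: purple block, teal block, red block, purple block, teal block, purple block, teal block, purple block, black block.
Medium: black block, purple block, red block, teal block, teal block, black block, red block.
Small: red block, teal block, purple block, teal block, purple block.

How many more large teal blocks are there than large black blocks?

2

large teal blocks: 3.
large black blocks: 1.
3 − 1 = 2.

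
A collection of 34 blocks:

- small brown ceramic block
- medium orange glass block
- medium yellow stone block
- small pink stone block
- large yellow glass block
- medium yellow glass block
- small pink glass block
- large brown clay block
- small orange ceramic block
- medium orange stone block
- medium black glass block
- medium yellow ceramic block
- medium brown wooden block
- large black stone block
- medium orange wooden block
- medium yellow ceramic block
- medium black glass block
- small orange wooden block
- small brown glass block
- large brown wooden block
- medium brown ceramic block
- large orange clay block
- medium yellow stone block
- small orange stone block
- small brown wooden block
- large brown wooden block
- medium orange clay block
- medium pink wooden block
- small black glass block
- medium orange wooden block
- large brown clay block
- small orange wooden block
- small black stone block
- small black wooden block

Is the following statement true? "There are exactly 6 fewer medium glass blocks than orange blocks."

|medium glass blocks| = 4.
|orange blocks| = 10.
The claim requires 10 − 4 (= 6) to equal 6, which holds.

True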